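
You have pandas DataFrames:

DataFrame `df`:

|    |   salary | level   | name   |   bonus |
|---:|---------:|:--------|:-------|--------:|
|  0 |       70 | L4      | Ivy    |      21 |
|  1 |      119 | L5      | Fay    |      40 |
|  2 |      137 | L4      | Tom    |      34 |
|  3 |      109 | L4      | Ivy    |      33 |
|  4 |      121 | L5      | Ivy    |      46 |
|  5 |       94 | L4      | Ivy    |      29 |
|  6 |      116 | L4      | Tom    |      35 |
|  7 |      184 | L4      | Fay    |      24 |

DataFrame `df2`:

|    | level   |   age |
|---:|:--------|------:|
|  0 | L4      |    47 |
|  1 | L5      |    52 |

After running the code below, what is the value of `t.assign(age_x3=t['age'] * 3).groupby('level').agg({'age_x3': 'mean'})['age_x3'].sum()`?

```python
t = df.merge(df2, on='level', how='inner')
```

297.0

merge on 'level' (how='inner') → 8 rows:
   salary level name  bonus  age
0      70    L4  Ivy     21   47
1     119    L5  Fay     40   52
2     137    L4  Tom     34   47
3     109    L4  Ivy     33   47
4     121    L5  Ivy     46   52
5      94    L4  Ivy     29   47
6     116    L4  Tom     35   47
7     184    L4  Fay     24   47
add column age_x3 = t['age'] * 3:
   salary level name  bonus  age  age_x3
0      70    L4  Ivy     21   47     141
1     119    L5  Fay     40   52     156
2     137    L4  Tom     34   47     141
3     109    L4  Ivy     33   47     141
4     121    L5  Ivy     46   52     156
5      94    L4  Ivy     29   47     141
6     116    L4  Tom     35   47     141
7     184    L4  Fay     24   47     141
group by level, mean of age_x3:
       age_x3
level        
L4      141.0
L5      156.0
sum of column 'age_x3' → 297.0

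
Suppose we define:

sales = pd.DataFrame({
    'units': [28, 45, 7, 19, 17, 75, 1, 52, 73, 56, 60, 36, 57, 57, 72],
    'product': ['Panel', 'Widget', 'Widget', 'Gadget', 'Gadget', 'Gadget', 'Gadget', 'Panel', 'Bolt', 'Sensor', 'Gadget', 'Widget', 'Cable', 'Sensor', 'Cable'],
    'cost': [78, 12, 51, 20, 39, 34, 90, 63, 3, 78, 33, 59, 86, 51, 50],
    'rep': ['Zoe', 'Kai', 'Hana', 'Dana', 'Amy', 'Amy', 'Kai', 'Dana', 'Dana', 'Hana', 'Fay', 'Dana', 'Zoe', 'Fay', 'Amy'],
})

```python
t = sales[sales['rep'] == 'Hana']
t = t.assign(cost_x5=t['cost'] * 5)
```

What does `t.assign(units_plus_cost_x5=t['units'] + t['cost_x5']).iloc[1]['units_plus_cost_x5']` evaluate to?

446

filter rows where rep == 'Hana':
   units product  cost   rep
2      7  Widget    51  Hana
9     56  Sensor    78  Hana
add column cost_x5 = t['cost'] * 5:
   units product  cost   rep  cost_x5
2      7  Widget    51  Hana      255
9     56  Sensor    78  Hana      390
add column units_plus_cost_x5 = t['units'] + t['cost_x5']:
   units product  cost   rep  cost_x5  units_plus_cost_x5
2      7  Widget    51  Hana      255                 262
9     56  Sensor    78  Hana      390                 446
Taking the value at position 1, column 'units_plus_cost_x5' gives 446.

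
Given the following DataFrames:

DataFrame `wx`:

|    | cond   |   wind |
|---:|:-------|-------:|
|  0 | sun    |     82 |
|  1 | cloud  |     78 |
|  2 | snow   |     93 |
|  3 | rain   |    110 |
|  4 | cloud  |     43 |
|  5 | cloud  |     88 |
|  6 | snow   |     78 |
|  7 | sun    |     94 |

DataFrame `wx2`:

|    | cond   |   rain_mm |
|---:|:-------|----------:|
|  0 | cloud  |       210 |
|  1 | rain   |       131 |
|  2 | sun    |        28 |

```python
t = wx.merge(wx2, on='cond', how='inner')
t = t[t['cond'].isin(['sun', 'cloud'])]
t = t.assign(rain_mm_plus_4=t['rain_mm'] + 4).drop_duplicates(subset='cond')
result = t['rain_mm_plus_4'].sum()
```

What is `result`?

merge on 'cond' (how='inner') → 6 rows:
    cond  wind  rain_mm
0    sun    82       28
1  cloud    78      210
2   rain   110      131
3  cloud    43      210
4  cloud    88      210
5    sun    94       28
filter rows where cond in ['sun', 'cloud']:
    cond  wind  rain_mm
0    sun    82       28
1  cloud    78      210
3  cloud    43      210
4  cloud    88      210
5    sun    94       28
add column rain_mm_plus_4 = t['rain_mm'] + 4:
    cond  wind  rain_mm  rain_mm_plus_4
0    sun    82       28              32
1  cloud    78      210             214
3  cloud    43      210             214
4  cloud    88      210             214
5    sun    94       28              32
drop duplicate cond (keep=first):
    cond  wind  rain_mm  rain_mm_plus_4
0    sun    82       28              32
1  cloud    78      210             214
Then the sum of column 'rain_mm_plus_4': 246

246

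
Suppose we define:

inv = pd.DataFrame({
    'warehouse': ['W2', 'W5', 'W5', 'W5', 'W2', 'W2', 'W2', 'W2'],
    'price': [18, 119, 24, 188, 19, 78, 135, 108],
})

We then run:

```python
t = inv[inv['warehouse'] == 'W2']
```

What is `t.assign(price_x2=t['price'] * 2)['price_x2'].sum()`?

716

filter rows where warehouse == 'W2':
  warehouse  price
0        W2     18
4        W2     19
5        W2     78
6        W2    135
7        W2    108
add column price_x2 = t['price'] * 2:
  warehouse  price  price_x2
0        W2     18        36
4        W2     19        38
5        W2     78       156
6        W2    135       270
7        W2    108       216
Finally, sum of column 'price_x2' = 716.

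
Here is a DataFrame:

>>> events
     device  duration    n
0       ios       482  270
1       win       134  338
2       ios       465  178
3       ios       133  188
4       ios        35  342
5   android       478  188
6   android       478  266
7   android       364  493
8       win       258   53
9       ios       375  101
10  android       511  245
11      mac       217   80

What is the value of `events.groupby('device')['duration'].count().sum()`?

12

group by device, count of duration:
device
android    4
ios        5
mac        1
win        2
Name: duration, dtype: int64
sum of the resulting series → 12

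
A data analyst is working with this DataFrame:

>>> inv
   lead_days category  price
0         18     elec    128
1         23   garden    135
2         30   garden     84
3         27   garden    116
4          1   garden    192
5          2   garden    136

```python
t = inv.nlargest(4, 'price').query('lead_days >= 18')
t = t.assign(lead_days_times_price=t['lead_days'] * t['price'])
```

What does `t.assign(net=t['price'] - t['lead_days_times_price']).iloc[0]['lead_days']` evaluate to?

23

take 4 rows with largest price:
   lead_days category  price
4          1   garden    192
5          2   garden    136
1         23   garden    135
0         18     elec    128
filter rows where lead_days >= 18:
   lead_days category  price
1         23   garden    135
0         18     elec    128
add column lead_days_times_price = t['lead_days'] * t['price']:
   lead_days category  price  lead_days_times_price
1         23   garden    135                   3105
0         18     elec    128                   2304
add column net = t['price'] - t['lead_days_times_price']:
   lead_days category  price  lead_days_times_price   net
1         23   garden    135                   3105 -2970
0         18     elec    128                   2304 -2176
So iloc[0]['lead_days'] = 23.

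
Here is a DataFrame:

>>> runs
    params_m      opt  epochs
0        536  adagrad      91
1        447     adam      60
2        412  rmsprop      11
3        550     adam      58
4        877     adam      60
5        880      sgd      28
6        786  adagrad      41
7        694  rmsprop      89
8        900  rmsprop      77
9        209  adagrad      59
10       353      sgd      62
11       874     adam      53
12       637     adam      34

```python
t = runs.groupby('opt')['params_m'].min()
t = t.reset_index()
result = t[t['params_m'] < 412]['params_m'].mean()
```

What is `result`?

group by opt, min of params_m:
opt
adagrad    209
adam       447
rmsprop    412
sgd        353
Name: params_m, dtype: int64
reset_index():
       opt  params_m
0  adagrad       209
1     adam       447
2  rmsprop       412
3      sgd       353
filter rows where params_m < 412:
       opt  params_m
0  adagrad       209
3      sgd       353
The mean of column 'params_m' is 281.0.

281.0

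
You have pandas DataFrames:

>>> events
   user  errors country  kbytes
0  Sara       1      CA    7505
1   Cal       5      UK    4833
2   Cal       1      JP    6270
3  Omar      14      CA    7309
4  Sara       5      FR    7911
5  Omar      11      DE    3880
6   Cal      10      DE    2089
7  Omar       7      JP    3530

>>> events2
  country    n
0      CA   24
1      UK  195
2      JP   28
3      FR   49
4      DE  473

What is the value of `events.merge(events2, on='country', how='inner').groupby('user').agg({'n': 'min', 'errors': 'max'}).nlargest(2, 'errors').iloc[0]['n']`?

merge on 'country' (how='inner') → 8 rows:
   user  errors country  kbytes    n
0  Sara       1      CA    7505   24
1   Cal       5      UK    4833  195
2   Cal       1      JP    6270   28
3  Omar      14      CA    7309   24
4  Sara       5      FR    7911   49
5  Omar      11      DE    3880  473
6   Cal      10      DE    2089  473
7  Omar       7      JP    3530   28
group by user: min(n), max(errors):
       n  errors
user            
Cal   28      10
Omar  24      14
Sara  24       5
take 2 rows with largest errors:
       n  errors
user            
Omar  24      14
Cal   28      10
So iloc[0]['n'] = 24.

24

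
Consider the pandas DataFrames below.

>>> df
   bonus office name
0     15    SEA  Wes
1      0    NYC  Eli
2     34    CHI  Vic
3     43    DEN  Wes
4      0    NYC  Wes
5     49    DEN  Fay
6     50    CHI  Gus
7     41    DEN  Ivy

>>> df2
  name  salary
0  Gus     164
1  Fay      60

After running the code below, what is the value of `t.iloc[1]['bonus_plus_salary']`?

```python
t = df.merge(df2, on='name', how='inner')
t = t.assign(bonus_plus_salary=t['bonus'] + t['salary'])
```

merge on 'name' (how='inner') → 2 rows:
   bonus office name  salary
0     49    DEN  Fay      60
1     50    CHI  Gus     164
add column bonus_plus_salary = t['bonus'] + t['salary']:
   bonus office name  salary  bonus_plus_salary
0     49    DEN  Fay      60                109
1     50    CHI  Gus     164                214
So iloc[1]['bonus_plus_salary'] = 214.

214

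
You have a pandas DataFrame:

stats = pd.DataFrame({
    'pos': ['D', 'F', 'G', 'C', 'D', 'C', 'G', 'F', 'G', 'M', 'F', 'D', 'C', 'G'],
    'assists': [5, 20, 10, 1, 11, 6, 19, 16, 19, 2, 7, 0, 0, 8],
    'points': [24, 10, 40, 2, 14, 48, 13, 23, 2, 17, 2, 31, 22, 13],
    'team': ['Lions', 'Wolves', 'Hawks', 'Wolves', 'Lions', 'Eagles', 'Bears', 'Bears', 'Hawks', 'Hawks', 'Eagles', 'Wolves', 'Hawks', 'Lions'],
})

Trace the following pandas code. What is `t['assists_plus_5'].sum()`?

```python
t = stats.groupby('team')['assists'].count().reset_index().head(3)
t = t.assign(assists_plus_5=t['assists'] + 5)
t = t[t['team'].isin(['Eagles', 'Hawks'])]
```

group by team, count of assists:
team
Bears     2
Eagles    2
Hawks     4
Lions     3
Wolves    3
Name: assists, dtype: int64
reset_index():
     team  assists
0   Bears        2
1  Eagles        2
2   Hawks        4
3   Lions        3
4  Wolves        3
take first 3 rows:
     team  assists
0   Bears        2
1  Eagles        2
2   Hawks        4
add column assists_plus_5 = t['assists'] + 5:
     team  assists  assists_plus_5
0   Bears        2               7
1  Eagles        2               7
2   Hawks        4               9
filter rows where team in ['Eagles', 'Hawks']:
     team  assists  assists_plus_5
1  Eagles        2               7
2   Hawks        4               9
Finally, sum of column 'assists_plus_5' = 16.

16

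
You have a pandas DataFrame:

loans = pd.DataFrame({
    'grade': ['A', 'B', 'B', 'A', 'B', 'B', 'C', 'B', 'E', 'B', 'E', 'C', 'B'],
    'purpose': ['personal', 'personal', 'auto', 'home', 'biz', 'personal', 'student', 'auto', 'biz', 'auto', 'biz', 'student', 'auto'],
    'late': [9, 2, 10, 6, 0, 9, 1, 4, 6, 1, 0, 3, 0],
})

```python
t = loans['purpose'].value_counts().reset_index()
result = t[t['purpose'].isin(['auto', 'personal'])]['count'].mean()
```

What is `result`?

3.5

value_counts of purpose:
purpose
auto        4
personal    3
biz         3
student     2
home        1
Name: count, dtype: int64
reset_index():
    purpose  count
0      auto      4
1  personal      3
2       biz      3
3   student      2
4      home      1
filter rows where purpose in ['auto', 'personal']:
    purpose  count
0      auto      4
1  personal      3
The mean of column 'count' is 3.5.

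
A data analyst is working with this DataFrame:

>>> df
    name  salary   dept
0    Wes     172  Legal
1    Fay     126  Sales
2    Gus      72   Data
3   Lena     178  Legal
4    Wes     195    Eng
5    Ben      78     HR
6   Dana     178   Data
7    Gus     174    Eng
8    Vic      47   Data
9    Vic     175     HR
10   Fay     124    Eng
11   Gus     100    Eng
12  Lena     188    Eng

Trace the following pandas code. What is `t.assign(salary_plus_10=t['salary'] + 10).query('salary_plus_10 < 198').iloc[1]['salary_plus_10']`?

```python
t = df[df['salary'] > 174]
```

188

filter rows where salary > 174:
    name  salary   dept
3   Lena     178  Legal
4    Wes     195    Eng
6   Dana     178   Data
9    Vic     175     HR
12  Lena     188    Eng
add column salary_plus_10 = t['salary'] + 10:
    name  salary   dept  salary_plus_10
3   Lena     178  Legal             188
4    Wes     195    Eng             205
6   Dana     178   Data             188
9    Vic     175     HR             185
12  Lena     188    Eng             198
filter rows where salary_plus_10 < 198:
   name  salary   dept  salary_plus_10
3  Lena     178  Legal             188
6  Dana     178   Data             188
9   Vic     175     HR             185
Finally, value at position 1, column 'salary_plus_10' = 188.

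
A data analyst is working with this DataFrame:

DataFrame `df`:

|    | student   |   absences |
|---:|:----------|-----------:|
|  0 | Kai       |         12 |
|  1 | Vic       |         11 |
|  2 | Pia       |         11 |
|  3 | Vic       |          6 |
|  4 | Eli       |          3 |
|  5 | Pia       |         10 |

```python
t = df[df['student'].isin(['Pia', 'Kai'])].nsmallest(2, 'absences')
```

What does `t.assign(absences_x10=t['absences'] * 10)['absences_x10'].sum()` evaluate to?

210

filter rows where student in ['Pia', 'Kai']:
  student  absences
0     Kai        12
2     Pia        11
5     Pia        10
take 2 rows with smallest absences:
  student  absences
5     Pia        10
2     Pia        11
add column absences_x10 = t['absences'] * 10:
  student  absences  absences_x10
5     Pia        10           100
2     Pia        11           110
The sum of column 'absences_x10' is 210.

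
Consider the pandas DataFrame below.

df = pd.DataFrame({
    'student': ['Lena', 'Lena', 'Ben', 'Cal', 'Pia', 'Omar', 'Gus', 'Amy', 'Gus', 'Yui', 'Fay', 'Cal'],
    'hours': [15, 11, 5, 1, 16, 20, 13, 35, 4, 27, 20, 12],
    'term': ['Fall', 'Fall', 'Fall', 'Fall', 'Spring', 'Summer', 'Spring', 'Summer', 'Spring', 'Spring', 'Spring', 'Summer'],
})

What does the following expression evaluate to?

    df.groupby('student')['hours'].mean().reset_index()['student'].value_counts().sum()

9

group by student, mean of hours:
student
Amy     35.0
Ben      5.0
Cal      6.5
Fay     20.0
Gus      8.5
Lena    13.0
Omar    20.0
Pia     16.0
Yui     27.0
Name: hours, dtype: float64
reset_index():
  student  hours
0     Amy   35.0
1     Ben    5.0
2     Cal    6.5
3     Fay   20.0
4     Gus    8.5
5    Lena   13.0
6    Omar   20.0
7     Pia   16.0
8     Yui   27.0
value_counts of student:
student
Amy     1
Ben     1
Cal     1
Fay     1
Gus     1
Lena    1
Omar    1
Pia     1
Yui     1
Name: count, dtype: int64
Hence 9.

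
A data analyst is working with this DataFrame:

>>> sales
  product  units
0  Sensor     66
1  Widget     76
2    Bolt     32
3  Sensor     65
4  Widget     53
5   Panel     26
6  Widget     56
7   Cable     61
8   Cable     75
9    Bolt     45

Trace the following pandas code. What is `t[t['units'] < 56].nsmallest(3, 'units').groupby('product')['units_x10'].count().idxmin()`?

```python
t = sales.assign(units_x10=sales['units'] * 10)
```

Panel

add column units_x10 = sales['units'] * 10:
  product  units  units_x10
0  Sensor     66        660
1  Widget     76        760
2    Bolt     32        320
3  Sensor     65        650
4  Widget     53        530
5   Panel     26        260
6  Widget     56        560
7   Cable     61        610
8   Cable     75        750
9    Bolt     45        450
filter rows where units < 56:
  product  units  units_x10
2    Bolt     32        320
4  Widget     53        530
5   Panel     26        260
9    Bolt     45        450
take 3 rows with smallest units:
  product  units  units_x10
5   Panel     26        260
2    Bolt     32        320
9    Bolt     45        450
group by product, count of units_x10:
product
Bolt     2
Panel    1
Name: units_x10, dtype: int64
Taking the label with the smallest value gives Panel.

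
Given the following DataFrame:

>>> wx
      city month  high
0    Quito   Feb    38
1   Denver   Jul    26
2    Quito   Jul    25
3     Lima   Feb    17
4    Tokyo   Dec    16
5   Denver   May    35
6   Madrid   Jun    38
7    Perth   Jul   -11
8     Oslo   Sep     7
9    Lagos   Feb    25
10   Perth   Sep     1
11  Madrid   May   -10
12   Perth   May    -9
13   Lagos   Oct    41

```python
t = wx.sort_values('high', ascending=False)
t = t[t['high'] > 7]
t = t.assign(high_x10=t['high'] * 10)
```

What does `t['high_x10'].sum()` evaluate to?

sort by high descending:
      city month  high
13   Lagos   Oct    41
0    Quito   Feb    38
6   Madrid   Jun    38
5   Denver   May    35
1   Denver   Jul    26
2    Quito   Jul    25
9    Lagos   Feb    25
3     Lima   Feb    17
4    Tokyo   Dec    16
8     Oslo   Sep     7
10   Perth   Sep     1
12   Perth   May    -9
11  Madrid   May   -10
7    Perth   Jul   -11
filter rows where high > 7:
      city month  high
13   Lagos   Oct    41
0    Quito   Feb    38
6   Madrid   Jun    38
5   Denver   May    35
1   Denver   Jul    26
2    Quito   Jul    25
9    Lagos   Feb    25
3     Lima   Feb    17
4    Tokyo   Dec    16
add column high_x10 = t['high'] * 10:
      city month  high  high_x10
13   Lagos   Oct    41       410
0    Quito   Feb    38       380
6   Madrid   Jun    38       380
5   Denver   May    35       350
1   Denver   Jul    26       260
2    Quito   Jul    25       250
9    Lagos   Feb    25       250
3     Lima   Feb    17       170
4    Tokyo   Dec    16       160
sum of column 'high_x10' → 2610

2610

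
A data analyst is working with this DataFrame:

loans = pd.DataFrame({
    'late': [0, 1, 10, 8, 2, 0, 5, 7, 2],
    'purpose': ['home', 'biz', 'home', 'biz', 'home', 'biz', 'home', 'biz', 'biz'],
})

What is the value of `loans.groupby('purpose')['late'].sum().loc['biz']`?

group by purpose, sum of late:
purpose
biz     18
home    17
Name: late, dtype: int64
Finally, value at index 'biz' = 18.

18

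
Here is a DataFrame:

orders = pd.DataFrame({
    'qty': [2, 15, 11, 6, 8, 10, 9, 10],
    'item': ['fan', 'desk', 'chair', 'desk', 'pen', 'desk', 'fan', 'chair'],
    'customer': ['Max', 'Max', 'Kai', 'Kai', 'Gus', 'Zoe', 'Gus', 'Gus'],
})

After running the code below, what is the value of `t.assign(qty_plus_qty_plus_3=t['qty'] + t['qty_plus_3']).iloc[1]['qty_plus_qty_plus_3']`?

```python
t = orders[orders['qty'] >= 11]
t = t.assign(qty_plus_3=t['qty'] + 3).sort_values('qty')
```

33

filter rows where qty >= 11:
   qty   item customer
1   15   desk      Max
2   11  chair      Kai
add column qty_plus_3 = t['qty'] + 3:
   qty   item customer  qty_plus_3
1   15   desk      Max          18
2   11  chair      Kai          14
sort by qty:
   qty   item customer  qty_plus_3
2   11  chair      Kai          14
1   15   desk      Max          18
add column qty_plus_qty_plus_3 = t['qty'] + t['qty_plus_3']:
   qty   item customer  qty_plus_3  qty_plus_qty_plus_3
2   11  chair      Kai          14                   25
1   15   desk      Max          18                   33
Hence 33.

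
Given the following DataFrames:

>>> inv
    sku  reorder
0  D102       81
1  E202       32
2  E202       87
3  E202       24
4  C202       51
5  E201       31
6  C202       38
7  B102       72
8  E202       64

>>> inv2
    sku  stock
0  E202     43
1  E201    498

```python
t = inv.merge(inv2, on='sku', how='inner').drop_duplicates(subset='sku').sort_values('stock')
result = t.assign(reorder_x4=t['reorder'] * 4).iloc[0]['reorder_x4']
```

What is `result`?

merge on 'sku' (how='inner') → 5 rows:
    sku  reorder  stock
0  E202       32     43
1  E202       87     43
2  E202       24     43
3  E201       31    498
4  E202       64     43
drop duplicate sku (keep=first):
    sku  reorder  stock
0  E202       32     43
3  E201       31    498
sort by stock:
    sku  reorder  stock
0  E202       32     43
3  E201       31    498
add column reorder_x4 = t['reorder'] * 4:
    sku  reorder  stock  reorder_x4
0  E202       32     43         128
3  E201       31    498         124
Reading off the value at position 0, column 'reorder_x4', we get 128.

128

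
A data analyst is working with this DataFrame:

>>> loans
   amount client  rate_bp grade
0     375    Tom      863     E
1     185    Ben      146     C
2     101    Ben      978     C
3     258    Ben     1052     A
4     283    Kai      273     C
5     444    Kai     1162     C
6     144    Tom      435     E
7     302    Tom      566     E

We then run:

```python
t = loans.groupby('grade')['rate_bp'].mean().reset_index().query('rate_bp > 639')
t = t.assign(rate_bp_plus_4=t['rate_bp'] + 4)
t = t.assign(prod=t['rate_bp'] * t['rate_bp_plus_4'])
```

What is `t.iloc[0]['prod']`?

1110912.0

group by grade, mean of rate_bp:
grade
A    1052.000000
C     639.750000
E     621.333333
Name: rate_bp, dtype: float64
reset_index():
  grade      rate_bp
0     A  1052.000000
1     C   639.750000
2     E   621.333333
filter rows where rate_bp > 639:
  grade  rate_bp
0     A  1052.00
1     C   639.75
add column rate_bp_plus_4 = t['rate_bp'] + 4:
  grade  rate_bp  rate_bp_plus_4
0     A  1052.00         1056.00
1     C   639.75          643.75
add column prod = t['rate_bp'] * t['rate_bp_plus_4']:
  grade  rate_bp  rate_bp_plus_4          prod
0     A  1052.00         1056.00  1.110912e+06
1     C   639.75          643.75  4.118391e+05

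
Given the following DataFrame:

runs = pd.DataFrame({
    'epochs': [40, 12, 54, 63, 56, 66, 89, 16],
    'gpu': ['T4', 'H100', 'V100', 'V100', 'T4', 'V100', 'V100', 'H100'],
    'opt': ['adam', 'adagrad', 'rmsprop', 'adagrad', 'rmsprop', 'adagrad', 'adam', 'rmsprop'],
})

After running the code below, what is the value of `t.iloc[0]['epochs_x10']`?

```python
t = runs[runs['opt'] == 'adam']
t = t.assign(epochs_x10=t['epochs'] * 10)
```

filter rows where opt == 'adam':
   epochs   gpu   opt
0      40    T4  adam
6      89  V100  adam
add column epochs_x10 = t['epochs'] * 10:
   epochs   gpu   opt  epochs_x10
0      40    T4  adam         400
6      89  V100  adam         890

400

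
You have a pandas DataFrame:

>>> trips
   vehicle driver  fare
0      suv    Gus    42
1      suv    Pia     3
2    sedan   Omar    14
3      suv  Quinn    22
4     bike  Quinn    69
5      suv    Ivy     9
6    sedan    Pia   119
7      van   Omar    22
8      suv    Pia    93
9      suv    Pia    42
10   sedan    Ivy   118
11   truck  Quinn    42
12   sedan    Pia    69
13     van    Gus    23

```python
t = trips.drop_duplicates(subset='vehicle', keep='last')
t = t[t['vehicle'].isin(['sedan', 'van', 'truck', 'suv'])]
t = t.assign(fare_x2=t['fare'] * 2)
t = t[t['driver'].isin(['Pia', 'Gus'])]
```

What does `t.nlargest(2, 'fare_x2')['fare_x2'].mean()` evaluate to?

111.0

drop duplicate vehicle (keep=last):
   vehicle driver  fare
4     bike  Quinn    69
9      suv    Pia    42
11   truck  Quinn    42
12   sedan    Pia    69
13     van    Gus    23
filter rows where vehicle in ['sedan', 'van', 'truck', 'suv']:
   vehicle driver  fare
9      suv    Pia    42
11   truck  Quinn    42
12   sedan    Pia    69
13     van    Gus    23
add column fare_x2 = t['fare'] * 2:
   vehicle driver  fare  fare_x2
9      suv    Pia    42       84
11   truck  Quinn    42       84
12   sedan    Pia    69      138
13     van    Gus    23       46
filter rows where driver in ['Pia', 'Gus']:
   vehicle driver  fare  fare_x2
9      suv    Pia    42       84
12   sedan    Pia    69      138
13     van    Gus    23       46
take 2 rows with largest fare_x2:
   vehicle driver  fare  fare_x2
12   sedan    Pia    69      138
9      suv    Pia    42       84
Finally, mean of column 'fare_x2' = 111.0.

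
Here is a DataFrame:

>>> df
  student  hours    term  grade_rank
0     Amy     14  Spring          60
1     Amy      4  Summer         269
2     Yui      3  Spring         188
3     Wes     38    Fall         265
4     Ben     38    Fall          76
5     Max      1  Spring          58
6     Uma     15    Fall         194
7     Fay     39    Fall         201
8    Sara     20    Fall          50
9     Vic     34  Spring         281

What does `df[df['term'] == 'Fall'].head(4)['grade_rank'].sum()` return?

736

filter rows where term == 'Fall':
  student  hours  term  grade_rank
3     Wes     38  Fall         265
4     Ben     38  Fall          76
6     Uma     15  Fall         194
7     Fay     39  Fall         201
8    Sara     20  Fall          50
take first 4 rows:
  student  hours  term  grade_rank
3     Wes     38  Fall         265
4     Ben     38  Fall          76
6     Uma     15  Fall         194
7     Fay     39  Fall         201
Reading off the sum of column 'grade_rank', we get 736.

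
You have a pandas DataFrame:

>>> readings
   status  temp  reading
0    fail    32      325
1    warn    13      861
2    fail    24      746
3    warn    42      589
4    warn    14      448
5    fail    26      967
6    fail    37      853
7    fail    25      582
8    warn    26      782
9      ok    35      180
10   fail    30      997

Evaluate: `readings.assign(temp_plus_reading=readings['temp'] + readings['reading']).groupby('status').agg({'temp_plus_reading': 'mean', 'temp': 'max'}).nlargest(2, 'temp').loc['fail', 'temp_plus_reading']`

774.0

add column temp_plus_reading = readings['temp'] + readings['reading']:
   status  temp  reading  temp_plus_reading
0    fail    32      325                357
1    warn    13      861                874
2    fail    24      746                770
3    warn    42      589                631
4    warn    14      448                462
5    fail    26      967                993
6    fail    37      853                890
7    fail    25      582                607
8    warn    26      782                808
9      ok    35      180                215
10   fail    30      997               1027
group by status: mean(temp_plus_reading), max(temp):
        temp_plus_reading  temp
status                         
fail               774.00    37
ok                 215.00    35
warn               693.75    42
take 2 rows with largest temp:
        temp_plus_reading  temp
status                         
warn               693.75    42
fail               774.00    37
Taking the value at row 'fail', column 'temp_plus_reading' gives 774.0.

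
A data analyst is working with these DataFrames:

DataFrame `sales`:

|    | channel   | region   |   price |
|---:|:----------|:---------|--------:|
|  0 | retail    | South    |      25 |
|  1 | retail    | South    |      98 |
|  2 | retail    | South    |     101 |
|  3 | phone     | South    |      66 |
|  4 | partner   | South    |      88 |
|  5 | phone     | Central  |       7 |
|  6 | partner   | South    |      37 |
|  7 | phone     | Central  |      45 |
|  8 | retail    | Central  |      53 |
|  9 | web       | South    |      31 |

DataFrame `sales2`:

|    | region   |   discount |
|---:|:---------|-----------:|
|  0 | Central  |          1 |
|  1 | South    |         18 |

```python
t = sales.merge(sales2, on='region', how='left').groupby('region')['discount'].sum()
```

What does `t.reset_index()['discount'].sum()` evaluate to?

129

merge on 'region' (how='left') → 10 rows:
   channel   region  price  discount
0   retail    South     25        18
1   retail    South     98        18
2   retail    South    101        18
3    phone    South     66        18
4  partner    South     88        18
5    phone  Central      7         1
6  partner    South     37        18
7    phone  Central     45         1
8   retail  Central     53         1
9      web    South     31        18
group by region, sum of discount:
region
Central      3
South      126
Name: discount, dtype: int64
reset_index():
    region  discount
0  Central         3
1    South       126
The sum of column 'discount' is 129.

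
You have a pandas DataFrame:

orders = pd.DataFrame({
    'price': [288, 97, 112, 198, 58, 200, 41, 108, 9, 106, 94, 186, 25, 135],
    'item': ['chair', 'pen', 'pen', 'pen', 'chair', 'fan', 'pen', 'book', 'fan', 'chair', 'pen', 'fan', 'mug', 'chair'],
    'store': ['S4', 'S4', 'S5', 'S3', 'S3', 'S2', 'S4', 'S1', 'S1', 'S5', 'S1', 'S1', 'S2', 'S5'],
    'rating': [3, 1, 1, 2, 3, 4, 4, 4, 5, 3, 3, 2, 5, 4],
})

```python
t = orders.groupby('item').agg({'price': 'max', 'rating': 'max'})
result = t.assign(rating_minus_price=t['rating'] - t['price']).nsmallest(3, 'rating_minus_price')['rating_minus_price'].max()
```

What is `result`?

-194

group by item: max(price), max(rating):
       price  rating
item                
book     108       4
chair    288       4
fan      200       5
mug       25       5
pen      198       4
add column rating_minus_price = t['rating'] - t['price']:
       price  rating  rating_minus_price
item                                    
book     108       4                -104
chair    288       4                -284
fan      200       5                -195
mug       25       5                 -20
pen      198       4                -194
take 3 rows with smallest rating_minus_price:
       price  rating  rating_minus_price
item                                    
chair    288       4                -284
fan      200       5                -195
pen      198       4                -194
max of column 'rating_minus_price' → -194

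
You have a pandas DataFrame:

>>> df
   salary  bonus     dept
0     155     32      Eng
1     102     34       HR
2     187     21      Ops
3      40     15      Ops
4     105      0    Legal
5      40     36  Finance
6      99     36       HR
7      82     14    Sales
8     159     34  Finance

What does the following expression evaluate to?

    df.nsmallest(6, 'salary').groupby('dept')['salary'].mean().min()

take 6 rows with smallest salary:
   salary  bonus     dept
3      40     15      Ops
5      40     36  Finance
7      82     14    Sales
6      99     36       HR
1     102     34       HR
4     105      0    Legal
group by dept, mean of salary:
dept
Finance     40.0
HR         100.5
Legal      105.0
Ops         40.0
Sales       82.0
Name: salary, dtype: float64
Reading off the min of the resulting series, we get 40.0.

40.0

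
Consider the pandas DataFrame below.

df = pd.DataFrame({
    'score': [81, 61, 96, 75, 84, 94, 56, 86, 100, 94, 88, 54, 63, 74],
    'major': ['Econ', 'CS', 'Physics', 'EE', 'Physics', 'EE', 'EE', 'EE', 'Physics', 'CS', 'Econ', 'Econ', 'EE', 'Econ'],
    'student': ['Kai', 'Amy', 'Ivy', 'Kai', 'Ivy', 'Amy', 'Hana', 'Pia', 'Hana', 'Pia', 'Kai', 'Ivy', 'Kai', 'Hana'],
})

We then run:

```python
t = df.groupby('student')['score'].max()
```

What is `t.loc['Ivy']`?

96

group by student, max of score:
student
Amy      94
Hana    100
Ivy      96
Kai      88
Pia      94
Name: score, dtype: int64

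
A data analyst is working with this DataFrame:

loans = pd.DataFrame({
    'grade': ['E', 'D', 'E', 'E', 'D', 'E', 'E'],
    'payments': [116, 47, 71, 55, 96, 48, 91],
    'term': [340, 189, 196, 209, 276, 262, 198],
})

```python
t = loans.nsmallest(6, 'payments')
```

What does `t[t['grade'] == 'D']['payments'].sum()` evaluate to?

143

take 6 rows with smallest payments:
  grade  payments  term
1     D        47   189
5     E        48   262
3     E        55   209
2     E        71   196
6     E        91   198
4     D        96   276
filter rows where grade == 'D':
  grade  payments  term
1     D        47   189
4     D        96   276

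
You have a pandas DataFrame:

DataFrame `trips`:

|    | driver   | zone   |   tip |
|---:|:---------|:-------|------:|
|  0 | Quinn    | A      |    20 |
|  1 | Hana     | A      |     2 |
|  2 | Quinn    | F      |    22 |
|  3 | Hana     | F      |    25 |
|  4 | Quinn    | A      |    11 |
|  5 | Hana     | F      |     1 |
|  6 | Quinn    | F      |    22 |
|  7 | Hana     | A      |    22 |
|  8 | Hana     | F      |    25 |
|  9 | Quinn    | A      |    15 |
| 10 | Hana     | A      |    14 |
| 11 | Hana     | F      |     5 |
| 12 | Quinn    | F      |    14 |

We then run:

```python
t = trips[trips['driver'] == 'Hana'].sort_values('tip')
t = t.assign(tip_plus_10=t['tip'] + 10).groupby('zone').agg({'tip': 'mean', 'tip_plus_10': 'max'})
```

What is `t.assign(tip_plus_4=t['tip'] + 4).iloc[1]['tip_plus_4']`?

18.0

filter rows where driver == 'Hana':
   driver zone  tip
1    Hana    A    2
3    Hana    F   25
5    Hana    F    1
7    Hana    A   22
8    Hana    F   25
10   Hana    A   14
11   Hana    F    5
sort by tip:
   driver zone  tip
5    Hana    F    1
1    Hana    A    2
11   Hana    F    5
10   Hana    A   14
7    Hana    A   22
3    Hana    F   25
8    Hana    F   25
add column tip_plus_10 = t['tip'] + 10:
   driver zone  tip  tip_plus_10
5    Hana    F    1           11
1    Hana    A    2           12
11   Hana    F    5           15
10   Hana    A   14           24
7    Hana    A   22           32
3    Hana    F   25           35
8    Hana    F   25           35
group by zone: mean(tip), max(tip_plus_10):
            tip  tip_plus_10
zone                        
A     12.666667           32
F     14.000000           35
add column tip_plus_4 = t['tip'] + 4:
            tip  tip_plus_10  tip_plus_4
zone                                    
A     12.666667           32   16.666667
F     14.000000           35   18.000000
Finally, value at position 1, column 'tip_plus_4' = 18.0.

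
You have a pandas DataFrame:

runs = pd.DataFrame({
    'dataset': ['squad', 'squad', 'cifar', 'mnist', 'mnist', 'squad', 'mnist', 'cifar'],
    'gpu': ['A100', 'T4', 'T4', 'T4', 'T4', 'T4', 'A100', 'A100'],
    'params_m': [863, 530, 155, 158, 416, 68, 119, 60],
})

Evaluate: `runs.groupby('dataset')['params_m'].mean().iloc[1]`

group by dataset, mean of params_m:
dataset
cifar    107.5
mnist    231.0
squad    487.0
Name: params_m, dtype: float64

231.0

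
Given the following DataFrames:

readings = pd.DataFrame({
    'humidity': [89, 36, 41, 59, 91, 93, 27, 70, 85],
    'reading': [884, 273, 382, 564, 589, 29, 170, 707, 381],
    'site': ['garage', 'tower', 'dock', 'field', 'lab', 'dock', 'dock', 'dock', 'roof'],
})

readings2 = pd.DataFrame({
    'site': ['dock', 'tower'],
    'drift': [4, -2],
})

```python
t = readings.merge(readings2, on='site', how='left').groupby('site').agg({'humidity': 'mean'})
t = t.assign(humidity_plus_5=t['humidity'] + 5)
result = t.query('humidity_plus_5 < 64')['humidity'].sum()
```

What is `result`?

merge on 'site' (how='left') → 9 rows:
   humidity  reading    site  drift
0        89      884  garage    NaN
1        36      273   tower   -2.0
2        41      382    dock    4.0
3        59      564   field    NaN
4        91      589     lab    NaN
5        93       29    dock    4.0
6        27      170    dock    4.0
7        70      707    dock    4.0
8        85      381    roof    NaN
group by site, mean of humidity:
        humidity
site            
dock       57.75
field      59.00
garage     89.00
lab        91.00
roof       85.00
tower      36.00
add column humidity_plus_5 = t['humidity'] + 5:
        humidity  humidity_plus_5
site                             
dock       57.75            62.75
field      59.00            64.00
garage     89.00            94.00
lab        91.00            96.00
roof       85.00            90.00
tower      36.00            41.00
filter rows where humidity_plus_5 < 64:
       humidity  humidity_plus_5
site                            
dock      57.75            62.75
tower     36.00            41.00
sum of column 'humidity' → 93.75

93.75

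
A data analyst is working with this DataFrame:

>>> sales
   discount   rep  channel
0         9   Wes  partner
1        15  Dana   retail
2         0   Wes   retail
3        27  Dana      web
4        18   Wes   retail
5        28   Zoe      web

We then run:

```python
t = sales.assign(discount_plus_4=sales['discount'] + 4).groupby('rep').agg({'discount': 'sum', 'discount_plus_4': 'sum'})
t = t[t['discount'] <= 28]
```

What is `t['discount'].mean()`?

27.5

add column discount_plus_4 = sales['discount'] + 4:
   discount   rep  channel  discount_plus_4
0         9   Wes  partner               13
1        15  Dana   retail               19
2         0   Wes   retail                4
3        27  Dana      web               31
4        18   Wes   retail               22
5        28   Zoe      web               32
group by rep: sum(discount), sum(discount_plus_4):
      discount  discount_plus_4
rep                            
Dana        42               50
Wes         27               39
Zoe         28               32
filter rows where discount <= 28:
     discount  discount_plus_4
rep                           
Wes        27               39
Zoe        28               32
The mean of column 'discount' is 27.5.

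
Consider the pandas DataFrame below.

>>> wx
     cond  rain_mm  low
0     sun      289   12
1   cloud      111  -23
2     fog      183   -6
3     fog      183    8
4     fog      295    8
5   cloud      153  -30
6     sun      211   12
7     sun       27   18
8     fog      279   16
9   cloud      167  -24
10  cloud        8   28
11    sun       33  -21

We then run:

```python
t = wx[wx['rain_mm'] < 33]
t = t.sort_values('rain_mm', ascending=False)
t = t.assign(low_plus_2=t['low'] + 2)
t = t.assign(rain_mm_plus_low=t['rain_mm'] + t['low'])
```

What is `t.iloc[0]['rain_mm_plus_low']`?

filter rows where rain_mm < 33:
     cond  rain_mm  low
7     sun       27   18
10  cloud        8   28
sort by rain_mm descending:
     cond  rain_mm  low
7     sun       27   18
10  cloud        8   28
add column low_plus_2 = t['low'] + 2:
     cond  rain_mm  low  low_plus_2
7     sun       27   18          20
10  cloud        8   28          30
add column rain_mm_plus_low = t['rain_mm'] + t['low']:
     cond  rain_mm  low  low_plus_2  rain_mm_plus_low
7     sun       27   18          20                45
10  cloud        8   28          30                36
The value at position 0, column 'rain_mm_plus_low' is 45.

45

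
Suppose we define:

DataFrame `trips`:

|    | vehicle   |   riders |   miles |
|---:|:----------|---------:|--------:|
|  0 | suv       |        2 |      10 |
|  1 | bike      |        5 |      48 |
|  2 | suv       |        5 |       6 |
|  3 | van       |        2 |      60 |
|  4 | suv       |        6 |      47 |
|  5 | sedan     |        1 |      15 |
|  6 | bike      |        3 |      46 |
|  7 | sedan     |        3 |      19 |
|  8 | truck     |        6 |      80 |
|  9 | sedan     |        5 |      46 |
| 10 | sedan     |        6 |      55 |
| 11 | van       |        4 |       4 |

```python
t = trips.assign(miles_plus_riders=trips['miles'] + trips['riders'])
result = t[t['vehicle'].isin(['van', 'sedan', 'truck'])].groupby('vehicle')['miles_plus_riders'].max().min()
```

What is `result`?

add column miles_plus_riders = trips['miles'] + trips['riders']:
   vehicle  riders  miles  miles_plus_riders
0      suv       2     10                 12
1     bike       5     48                 53
2      suv       5      6                 11
3      van       2     60                 62
4      suv       6     47                 53
5    sedan       1     15                 16
6     bike       3     46                 49
7    sedan       3     19                 22
8    truck       6     80                 86
9    sedan       5     46                 51
10   sedan       6     55                 61
11     van       4      4                  8
filter rows where vehicle in ['van', 'sedan', 'truck']:
   vehicle  riders  miles  miles_plus_riders
3      van       2     60                 62
5    sedan       1     15                 16
7    sedan       3     19                 22
8    truck       6     80                 86
9    sedan       5     46                 51
10   sedan       6     55                 61
11     van       4      4                  8
group by vehicle, max of miles_plus_riders:
vehicle
sedan    61
truck    86
van      62
Name: miles_plus_riders, dtype: int64
Reading off the min of the resulting series, we get 61.

61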